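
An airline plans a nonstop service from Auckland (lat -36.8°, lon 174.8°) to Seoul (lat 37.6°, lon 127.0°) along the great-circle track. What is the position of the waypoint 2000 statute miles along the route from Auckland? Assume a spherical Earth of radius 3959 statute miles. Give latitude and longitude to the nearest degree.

≈ lat -12°, lon 158°

Write both endpoints as unit vectors p₁, p₂ with components (cos φ cos λ, cos φ sin λ, sin φ).
The central angle between the endpoints is δ = arccos(p₁·p₂) ≈ 1.510 rad (86.5°). The total great-circle distance is δ·R ≈ 1.510 × 3959 ≈ 5978 mi, so the target fraction is f = 2000/5978 ≈ 0.335.
Interpolate at f ≈ 0.335 with slerp weights a = sin((1−f)δ)/sin δ ≈ 0.846, b = sin(fδ)/sin δ ≈ 0.485.
p = a·p₁ + b·p₂ ≈ (-0.906, 0.368, -0.211); φ = arcsin(p_z) ≈ -12.17°, λ = atan2(p_y, p_x) ≈ 157.88°.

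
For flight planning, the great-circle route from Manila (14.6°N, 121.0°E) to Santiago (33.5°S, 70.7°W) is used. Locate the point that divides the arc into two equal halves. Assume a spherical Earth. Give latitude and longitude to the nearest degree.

From cos δ = sin φ₁ sin φ₂ + cos φ₁ cos φ₂ cos Δλ, the central angle is δ ≈ 2.763 rad (158.3°).
Interpolate at f = 1/2 with slerp weights a = sin((1−f)δ)/sin δ ≈ 2.660, b = sin(fδ)/sin δ ≈ 2.660.
p = a·p₁ + b·p₂ ≈ (-0.593, 0.113, -0.798); φ = arcsin(p_z) ≈ -52.90°, λ = atan2(p_y, p_x) ≈ 169.21°.

≈ (53°S, 169°E)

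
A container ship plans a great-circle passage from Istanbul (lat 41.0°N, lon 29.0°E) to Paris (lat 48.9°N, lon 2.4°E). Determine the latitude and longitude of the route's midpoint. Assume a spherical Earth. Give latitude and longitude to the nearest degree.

The haversine formula gives a central angle δ ≈ 0.354 rad (20.3°) between the endpoints.
Interpolate at f = 1/2 with slerp weights a = sin((1−f)δ)/sin δ ≈ 0.508, b = sin(fδ)/sin δ ≈ 0.508.
p = a·p₁ + b·p₂ ≈ (0.669, 0.200, 0.716); φ = arcsin(p_z) ≈ 45.72°, λ = atan2(p_y, p_x) ≈ 16.63°.

≈ lat 46°N, lon 17°E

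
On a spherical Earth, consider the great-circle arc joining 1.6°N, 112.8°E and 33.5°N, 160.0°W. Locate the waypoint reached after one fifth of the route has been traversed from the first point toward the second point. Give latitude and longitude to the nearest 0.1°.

The haversine formula gives a central angle δ ≈ 1.515 rad (86.8°) between the endpoints.
Interpolate at f = 1/5 with slerp weights a = sin((1−f)δ)/sin δ ≈ 0.938, b = sin(fδ)/sin δ ≈ 0.299.
p = a·p₁ + b·p₂ ≈ (-0.597, 0.779, 0.191); φ = arcsin(p_z) ≈ 11.02°, λ = atan2(p_y, p_x) ≈ 127.49°.

≈ 11.0°N, 127.5°E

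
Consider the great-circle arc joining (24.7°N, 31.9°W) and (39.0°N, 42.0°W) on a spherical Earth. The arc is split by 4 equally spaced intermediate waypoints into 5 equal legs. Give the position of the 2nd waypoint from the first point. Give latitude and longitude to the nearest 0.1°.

From cos δ = sin φ₁ sin φ₂ + cos φ₁ cos φ₂ cos Δλ, the central angle is δ ≈ 0.291 rad (16.6°).
Interpolate at f = 2/5 with slerp weights a = sin((1−f)δ)/sin δ ≈ 0.605, b = sin(fδ)/sin δ ≈ 0.405.
p = a·p₁ + b·p₂ ≈ (0.701, -0.501, 0.508); φ = arcsin(p_z) ≈ 30.51°, λ = atan2(p_y, p_x) ≈ -35.57°.

≈ (30.5°N, 35.6°W)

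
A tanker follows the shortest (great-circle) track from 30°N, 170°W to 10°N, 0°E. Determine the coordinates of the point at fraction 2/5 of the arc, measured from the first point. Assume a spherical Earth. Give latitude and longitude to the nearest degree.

≈ 77°N, 103°W

Write both endpoints as unit vectors p₁, p₂ with components (cos φ cos λ, cos φ sin λ, sin φ).
The central angle between the endpoints is δ = arccos(p₁·p₂) ≈ 2.424 rad (138.9°).
Interpolate at f = 2/5 with slerp weights a = sin((1−f)δ)/sin δ ≈ 1.510, b = sin(fδ)/sin δ ≈ 1.253.
p = a·p₁ + b·p₂ ≈ (-0.053, -0.227, 0.972); φ = arcsin(p_z) ≈ 76.52°, λ = atan2(p_y, p_x) ≈ -103.20°.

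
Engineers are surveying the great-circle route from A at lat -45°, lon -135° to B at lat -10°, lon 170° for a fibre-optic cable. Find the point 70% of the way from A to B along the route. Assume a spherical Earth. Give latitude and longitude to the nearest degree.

Convert each endpoint to a unit vector on the sphere (x = cos φ cos λ, y = cos φ sin λ, z = sin φ).
The central angle between the endpoints is δ = arccos(p₁·p₂) ≈ 1.021 rad (58.5°).
Interpolate at f = 0.70 with slerp weights a = sin((1−f)δ)/sin δ ≈ 0.354, b = sin(fδ)/sin δ ≈ 0.769.
p = a·p₁ + b·p₂ ≈ (-0.922, -0.045, -0.384); φ = arcsin(p_z) ≈ -22.56°, λ = atan2(p_y, p_x) ≈ -177.18°.

≈ lat -23°, lon -177°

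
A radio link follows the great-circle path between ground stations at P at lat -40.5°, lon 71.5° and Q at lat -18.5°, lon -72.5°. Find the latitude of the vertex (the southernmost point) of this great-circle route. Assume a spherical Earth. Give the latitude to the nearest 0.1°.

≈ -62.8°

The great circle lies in the plane with unit normal n̂ = (p₁ × p₂)/|p₁ × p₂|.
Here n̂_z ≈ -0.458; the vertex latitude is φ_max = arccos|n̂_z| ≈ 62.8°.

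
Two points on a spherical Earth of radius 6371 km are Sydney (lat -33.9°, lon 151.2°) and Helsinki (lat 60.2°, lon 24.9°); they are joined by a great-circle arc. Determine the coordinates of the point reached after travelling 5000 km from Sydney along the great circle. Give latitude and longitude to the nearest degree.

≈ lat 5°, lon 127°

Convert each endpoint to a unit vector on the sphere (x = cos φ cos λ, y = cos φ sin λ, z = sin φ).
The central angle between the endpoints is δ = arccos(p₁·p₂) ≈ 2.386 rad (136.7°). The total great-circle distance is δ·R ≈ 2.386 × 6371 ≈ 15204 km, so the target fraction is f = 5000/15204 ≈ 0.329.
Interpolate at f ≈ 0.329 with slerp weights a = sin((1−f)δ)/sin δ ≈ 1.458, b = sin(fδ)/sin δ ≈ 1.031.
p = a·p₁ + b·p₂ ≈ (-0.596, 0.799, 0.081); φ = arcsin(p_z) ≈ 4.67°, λ = atan2(p_y, p_x) ≈ 126.72°.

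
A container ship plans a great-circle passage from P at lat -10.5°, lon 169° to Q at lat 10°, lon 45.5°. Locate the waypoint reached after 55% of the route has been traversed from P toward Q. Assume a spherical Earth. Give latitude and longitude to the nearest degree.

≈ lat 1°, lon 101°

Convert each endpoint to a unit vector on the sphere (x = cos φ cos λ, y = cos φ sin λ, z = sin φ).
The central angle between the endpoints is δ = arccos(p₁·p₂) ≈ 2.173 rad (124.5°).
Interpolate at f = 0.55 with slerp weights a = sin((1−f)δ)/sin δ ≈ 1.006, b = sin(fδ)/sin δ ≈ 1.128.
p = a·p₁ + b·p₂ ≈ (-0.192, 0.981, 0.013); φ = arcsin(p_z) ≈ 0.72°, λ = atan2(p_y, p_x) ≈ 101.07°.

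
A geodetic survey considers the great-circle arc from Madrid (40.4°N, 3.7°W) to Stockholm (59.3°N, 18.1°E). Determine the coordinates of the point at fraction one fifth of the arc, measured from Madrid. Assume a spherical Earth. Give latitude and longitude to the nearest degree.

≈ 44°N, 1°W

Write both endpoints as unit vectors p₁, p₂ with components (cos φ cos λ, cos φ sin λ, sin φ).
The central angle between the endpoints is δ = arccos(p₁·p₂) ≈ 0.407 rad (23.3°).
Interpolate at f = 1/5 with slerp weights a = sin((1−f)δ)/sin δ ≈ 0.808, b = sin(fδ)/sin δ ≈ 0.205.
p = a·p₁ + b·p₂ ≈ (0.714, -0.007, 0.700); φ = arcsin(p_z) ≈ 44.45°, λ = atan2(p_y, p_x) ≈ -0.57°.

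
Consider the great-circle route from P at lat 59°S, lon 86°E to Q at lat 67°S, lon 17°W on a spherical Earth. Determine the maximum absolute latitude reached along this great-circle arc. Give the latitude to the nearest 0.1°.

The great circle lies in the plane with unit normal n̂ = (p₁ × p₂)/|p₁ × p₂|.
Here n̂_z ≈ -0.293; the vertex latitude is φ_max = arccos|n̂_z| ≈ 72.9°.

≈ 72.9°S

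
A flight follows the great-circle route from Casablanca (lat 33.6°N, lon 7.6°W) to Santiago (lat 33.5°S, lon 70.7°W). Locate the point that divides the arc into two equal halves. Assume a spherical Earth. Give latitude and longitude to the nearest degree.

The haversine formula gives a central angle δ ≈ 1.562 rad (89.5°) between the endpoints.
Interpolate at f = 1/2 with slerp weights a = sin((1−f)δ)/sin δ ≈ 0.704, b = sin(fδ)/sin δ ≈ 0.704.
p = a·p₁ + b·p₂ ≈ (0.775, -0.632, 0.001); φ = arcsin(p_z) ≈ 0.06°, λ = atan2(p_y, p_x) ≈ -39.17°.

≈ lat 0°N, lon 39°W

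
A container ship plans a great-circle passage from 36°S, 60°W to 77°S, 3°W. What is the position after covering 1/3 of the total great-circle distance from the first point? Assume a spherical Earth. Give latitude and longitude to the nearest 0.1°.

≈ 51.3°S, 53.6°W

Write both endpoints as unit vectors p₁, p₂ with components (cos φ cos λ, cos φ sin λ, sin φ).
The central angle between the endpoints is δ = arccos(p₁·p₂) ≈ 0.834 rad (47.8°).
Interpolate at f = 1/3 with slerp weights a = sin((1−f)δ)/sin δ ≈ 0.713, b = sin(fδ)/sin δ ≈ 0.371.
p = a·p₁ + b·p₂ ≈ (0.372, -0.504, -0.780); φ = arcsin(p_z) ≈ -51.25°, λ = atan2(p_y, p_x) ≈ -53.59°.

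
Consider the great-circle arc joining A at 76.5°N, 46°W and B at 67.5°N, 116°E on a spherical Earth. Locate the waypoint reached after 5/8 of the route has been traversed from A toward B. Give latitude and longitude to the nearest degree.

Convert each endpoint to a unit vector on the sphere (x = cos φ cos λ, y = cos φ sin λ, z = sin φ).
The central angle between the endpoints is δ = arccos(p₁·p₂) ≈ 0.621 rad (35.6°).
Interpolate at f = 5/8 with slerp weights a = sin((1−f)δ)/sin δ ≈ 0.397, b = sin(fδ)/sin δ ≈ 0.650.
p = a·p₁ + b·p₂ ≈ (-0.045, 0.157, 0.987); φ = arcsin(p_z) ≈ 80.60°, λ = atan2(p_y, p_x) ≈ 105.91°.

≈ 81°N, 106°E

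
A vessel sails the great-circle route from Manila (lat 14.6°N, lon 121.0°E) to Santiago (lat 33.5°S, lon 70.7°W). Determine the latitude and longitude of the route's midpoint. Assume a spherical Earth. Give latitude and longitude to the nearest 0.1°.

Convert each endpoint to a unit vector on the sphere (x = cos φ cos λ, y = cos φ sin λ, z = sin φ).
The central angle between the endpoints is δ = arccos(p₁·p₂) ≈ 2.763 rad (158.3°).
Interpolate at f = 1/2 with slerp weights a = sin((1−f)δ)/sin δ ≈ 2.660, b = sin(fδ)/sin δ ≈ 2.660.
p = a·p₁ + b·p₂ ≈ (-0.593, 0.113, -0.798); φ = arcsin(p_z) ≈ -52.90°, λ = atan2(p_y, p_x) ≈ 169.21°.

≈ lat 52.9°S, lon 169.2°E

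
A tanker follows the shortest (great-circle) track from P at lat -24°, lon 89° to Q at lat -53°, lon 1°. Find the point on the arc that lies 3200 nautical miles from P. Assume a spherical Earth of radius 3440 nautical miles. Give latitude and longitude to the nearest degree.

Convert each endpoint to a unit vector on the sphere (x = cos φ cos λ, y = cos φ sin λ, z = sin φ).
The central angle between the endpoints is δ = arccos(p₁·p₂) ≈ 1.220 rad (69.9°). The total great-circle distance is δ·R ≈ 1.220 × 3440 ≈ 4195 nmi, so the target fraction is f = 3200/4195 ≈ 0.763.
Interpolate at f ≈ 0.763 with slerp weights a = sin((1−f)δ)/sin δ ≈ 0.304, b = sin(fδ)/sin δ ≈ 0.854.
p = a·p₁ + b·p₂ ≈ (0.519, 0.287, -0.806); φ = arcsin(p_z) ≈ -53.66°, λ = atan2(p_y, p_x) ≈ 28.92°.

≈ lat -54°, lon 29°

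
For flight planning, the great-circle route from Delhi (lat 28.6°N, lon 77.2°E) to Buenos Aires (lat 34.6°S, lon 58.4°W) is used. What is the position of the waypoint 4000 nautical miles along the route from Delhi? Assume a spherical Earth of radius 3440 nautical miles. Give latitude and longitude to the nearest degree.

Write both endpoints as unit vectors p₁, p₂ with components (cos φ cos λ, cos φ sin λ, sin φ).
The central angle between the endpoints is δ = arccos(p₁·p₂) ≈ 2.479 rad (142.0°). The total great-circle distance is δ·R ≈ 2.479 × 3440 ≈ 8526 nmi, so the target fraction is f = 4000/8526 ≈ 0.469.
Interpolate at f ≈ 0.469 with slerp weights a = sin((1−f)δ)/sin δ ≈ 1.572, b = sin(fδ)/sin δ ≈ 1.491.
p = a·p₁ + b·p₂ ≈ (0.949, 0.301, -0.094); φ = arcsin(p_z) ≈ -5.41°, λ = atan2(p_y, p_x) ≈ 17.57°.

≈ lat 5°S, lon 18°E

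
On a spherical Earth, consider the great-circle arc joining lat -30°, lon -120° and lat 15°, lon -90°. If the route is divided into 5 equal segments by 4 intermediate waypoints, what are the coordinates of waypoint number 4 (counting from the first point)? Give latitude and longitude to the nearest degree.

The haversine formula gives a central angle δ ≈ 0.933 rad (53.5°) between the endpoints.
Interpolate at f = 4/5 with slerp weights a = sin((1−f)δ)/sin δ ≈ 0.231, b = sin(fδ)/sin δ ≈ 0.845.
p = a·p₁ + b·p₂ ≈ (-0.100, -0.990, 0.103); φ = arcsin(p_z) ≈ 5.93°, λ = atan2(p_y, p_x) ≈ -95.77°.

≈ lat 6°, lon -96°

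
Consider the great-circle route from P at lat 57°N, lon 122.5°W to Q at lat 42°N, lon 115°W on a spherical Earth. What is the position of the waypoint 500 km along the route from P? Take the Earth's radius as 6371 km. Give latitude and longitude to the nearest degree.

From cos δ = sin φ₁ sin φ₂ + cos φ₁ cos φ₂ cos Δλ, the central angle is δ ≈ 0.275 rad (15.7°). The total great-circle distance is δ·R ≈ 0.275 × 6371 ≈ 1751 km, so the target fraction is f = 500/1751 ≈ 0.286.
Interpolate at f ≈ 0.286 with slerp weights a = sin((1−f)δ)/sin δ ≈ 0.719, b = sin(fδ)/sin δ ≈ 0.289.
p = a·p₁ + b·p₂ ≈ (-0.301, -0.525, 0.796); φ = arcsin(p_z) ≈ 52.77°, λ = atan2(p_y, p_x) ≈ -119.85°.

≈ lat 53°N, lon 120°W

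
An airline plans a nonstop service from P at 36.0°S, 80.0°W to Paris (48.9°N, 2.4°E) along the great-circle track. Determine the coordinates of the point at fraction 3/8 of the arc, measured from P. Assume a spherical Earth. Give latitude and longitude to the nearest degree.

≈ 3°S, 52°W

Write both endpoints as unit vectors p₁, p₂ with components (cos φ cos λ, cos φ sin λ, sin φ).
The central angle between the endpoints is δ = arccos(p₁·p₂) ≈ 1.953 rad (111.9°).
Interpolate at f = 3/8 with slerp weights a = sin((1−f)δ)/sin δ ≈ 1.012, b = sin(fδ)/sin δ ≈ 0.720.
p = a·p₁ + b·p₂ ≈ (0.615, -0.787, -0.052); φ = arcsin(p_z) ≈ -2.98°, λ = atan2(p_y, p_x) ≈ -51.96°.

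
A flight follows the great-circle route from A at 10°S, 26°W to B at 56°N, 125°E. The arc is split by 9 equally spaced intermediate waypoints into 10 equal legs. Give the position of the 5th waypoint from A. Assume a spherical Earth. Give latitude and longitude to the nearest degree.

Write both endpoints as unit vectors p₁, p₂ with components (cos φ cos λ, cos φ sin λ, sin φ).
The central angle between the endpoints is δ = arccos(p₁·p₂) ≈ 2.247 rad (128.7°).
Interpolate at f = 5/10 with slerp weights a = sin((1−f)δ)/sin δ ≈ 1.156, b = sin(fδ)/sin δ ≈ 1.156.
p = a·p₁ + b·p₂ ≈ (0.652, 0.030, 0.757); φ = arcsin(p_z) ≈ 49.24°, λ = atan2(p_y, p_x) ≈ 2.67°.

≈ 49°N, 3°E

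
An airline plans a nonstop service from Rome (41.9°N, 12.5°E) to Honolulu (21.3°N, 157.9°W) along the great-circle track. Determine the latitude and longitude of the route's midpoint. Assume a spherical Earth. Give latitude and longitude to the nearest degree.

≈ 77°N, 126°W

From cos δ = sin φ₁ sin φ₂ + cos φ₁ cos φ₂ cos Δλ, the central angle is δ ≈ 2.028 rad (116.2°).
Interpolate at f = 1/2 with slerp weights a = sin((1−f)δ)/sin δ ≈ 0.946, b = sin(fδ)/sin δ ≈ 0.946.
p = a·p₁ + b·p₂ ≈ (-0.129, -0.179, 0.975); φ = arcsin(p_z) ≈ 77.24°, λ = atan2(p_y, p_x) ≈ -125.79°.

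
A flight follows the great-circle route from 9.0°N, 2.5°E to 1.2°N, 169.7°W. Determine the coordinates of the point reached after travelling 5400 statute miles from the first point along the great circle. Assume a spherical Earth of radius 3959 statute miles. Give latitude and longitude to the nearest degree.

Write both endpoints as unit vectors p₁, p₂ with components (cos φ cos λ, cos φ sin λ, sin φ).
The central angle between the endpoints is δ = arccos(p₁·p₂) ≈ 2.918 rad (167.2°). The total great-circle distance is δ·R ≈ 2.918 × 3959 ≈ 11552 mi, so the target fraction is f = 5400/11552 ≈ 0.467.
Interpolate at f ≈ 0.467 with slerp weights a = sin((1−f)δ)/sin δ ≈ 4.505, b = sin(fδ)/sin δ ≈ 4.410.
p = a·p₁ + b·p₂ ≈ (0.108, -0.594, 0.797); φ = arcsin(p_z) ≈ 52.85°, λ = atan2(p_y, p_x) ≈ -79.73°.

≈ 53°N, 80°W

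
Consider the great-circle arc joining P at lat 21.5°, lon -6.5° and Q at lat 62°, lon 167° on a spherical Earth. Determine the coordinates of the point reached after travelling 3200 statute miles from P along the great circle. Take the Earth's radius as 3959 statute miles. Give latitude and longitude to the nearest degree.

From cos δ = sin φ₁ sin φ₂ + cos φ₁ cos φ₂ cos Δλ, the central angle is δ ≈ 1.681 rad (96.3°). The total great-circle distance is δ·R ≈ 1.681 × 3959 ≈ 6657 mi, so the target fraction is f = 3200/6657 ≈ 0.481.
Interpolate at f ≈ 0.481 with slerp weights a = sin((1−f)δ)/sin δ ≈ 0.771, b = sin(fδ)/sin δ ≈ 0.728.
p = a·p₁ + b·p₂ ≈ (0.380, -0.004, 0.925); φ = arcsin(p_z) ≈ 67.67°, λ = atan2(p_y, p_x) ≈ -0.66°.

≈ lat 68°, lon -1°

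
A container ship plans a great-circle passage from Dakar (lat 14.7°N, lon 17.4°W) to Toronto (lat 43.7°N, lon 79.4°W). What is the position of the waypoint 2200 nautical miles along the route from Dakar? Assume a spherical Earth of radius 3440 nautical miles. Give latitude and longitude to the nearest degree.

Write both endpoints as unit vectors p₁, p₂ with components (cos φ cos λ, cos φ sin λ, sin φ).
The central angle between the endpoints is δ = arccos(p₁·p₂) ≈ 1.043 rad (59.8°). The total great-circle distance is δ·R ≈ 1.043 × 3440 ≈ 3588 nmi, so the target fraction is f = 2200/3588 ≈ 0.613.
Interpolate at f ≈ 0.613 with slerp weights a = sin((1−f)δ)/sin δ ≈ 0.454, b = sin(fδ)/sin δ ≈ 0.691.
p = a·p₁ + b·p₂ ≈ (0.511, -0.622, 0.593); φ = arcsin(p_z) ≈ 36.34°, λ = atan2(p_y, p_x) ≈ -50.59°.

≈ lat 36°N, lon 51°W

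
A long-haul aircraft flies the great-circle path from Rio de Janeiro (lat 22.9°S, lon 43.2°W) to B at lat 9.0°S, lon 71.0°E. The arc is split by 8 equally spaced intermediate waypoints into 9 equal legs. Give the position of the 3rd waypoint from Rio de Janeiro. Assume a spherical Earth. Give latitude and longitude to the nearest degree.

Convert each endpoint to a unit vector on the sphere (x = cos φ cos λ, y = cos φ sin λ, z = sin φ).
The central angle between the endpoints is δ = arccos(p₁·p₂) ≈ 1.888 rad (108.2°).
Interpolate at f = 3/9 with slerp weights a = sin((1−f)δ)/sin δ ≈ 1.002, b = sin(fδ)/sin δ ≈ 0.620.
p = a·p₁ + b·p₂ ≈ (0.872, -0.053, -0.487); φ = arcsin(p_z) ≈ -29.13°, λ = atan2(p_y, p_x) ≈ -3.48°.

≈ lat 29°S, lon 3°W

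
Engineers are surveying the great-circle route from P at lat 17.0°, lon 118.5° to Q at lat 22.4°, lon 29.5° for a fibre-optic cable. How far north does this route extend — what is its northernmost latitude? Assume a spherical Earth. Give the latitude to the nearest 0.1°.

≈ 27.0°

The great circle lies in the plane with unit normal n̂ = (p₁ × p₂)/|p₁ × p₂|.
Here n̂_z ≈ -0.891; the vertex latitude is φ_max = arccos|n̂_z| ≈ 27.0°.
Check via Clairaut: cos φ_max = |cos φ₁| · sin C = cos(17.0°)·sin(68.7°) ≈ 0.891, again giving ≈ 27.0°.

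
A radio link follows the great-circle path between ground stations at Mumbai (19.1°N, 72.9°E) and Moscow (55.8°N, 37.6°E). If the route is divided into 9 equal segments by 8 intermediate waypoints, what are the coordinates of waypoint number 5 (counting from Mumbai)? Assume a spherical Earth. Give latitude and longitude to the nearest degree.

≈ (41°N, 58°E)

From cos δ = sin φ₁ sin φ₂ + cos φ₁ cos φ₂ cos Δλ, the central angle is δ ≈ 0.790 rad (45.2°).
Interpolate at f = 5/9 with slerp weights a = sin((1−f)δ)/sin δ ≈ 0.484, b = sin(fδ)/sin δ ≈ 0.598.
p = a·p₁ + b·p₂ ≈ (0.401, 0.642, 0.653); φ = arcsin(p_z) ≈ 40.78°, λ = atan2(p_y, p_x) ≈ 58.03°.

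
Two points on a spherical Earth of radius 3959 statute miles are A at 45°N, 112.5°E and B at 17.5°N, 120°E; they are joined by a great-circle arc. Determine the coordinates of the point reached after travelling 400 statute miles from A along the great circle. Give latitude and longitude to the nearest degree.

≈ 39°N, 114°E

The haversine formula gives a central angle δ ≈ 0.492 rad (28.2°) between the endpoints. The total great-circle distance is δ·R ≈ 0.492 × 3959 ≈ 1949 mi, so the target fraction is f = 400/1949 ≈ 0.205.
Interpolate at f ≈ 0.205 with slerp weights a = sin((1−f)δ)/sin δ ≈ 0.807, b = sin(fδ)/sin δ ≈ 0.213.
p = a·p₁ + b·p₂ ≈ (-0.320, 0.703, 0.635); φ = arcsin(p_z) ≈ 39.40°, λ = atan2(p_y, p_x) ≈ 114.47°.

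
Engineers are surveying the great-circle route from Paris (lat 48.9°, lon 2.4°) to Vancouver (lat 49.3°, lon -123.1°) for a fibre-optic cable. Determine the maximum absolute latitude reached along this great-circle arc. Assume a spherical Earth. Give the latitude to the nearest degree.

≈ 68°

The great circle lies in the plane with unit normal n̂ = (p₁ × p₂)/|p₁ × p₂|.
Here n̂_z ≈ -0.369; the vertex latitude is φ_max = arccos|n̂_z| ≈ 68.4°.
Check via Clairaut: cos φ_max = |cos φ₁| · sin C = cos(48.9°)·sin(34.1°) ≈ 0.369, again giving ≈ 68.4°.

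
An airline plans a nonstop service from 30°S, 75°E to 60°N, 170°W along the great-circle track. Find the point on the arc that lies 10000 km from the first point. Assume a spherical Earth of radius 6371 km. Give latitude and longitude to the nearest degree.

Write both endpoints as unit vectors p₁, p₂ with components (cos φ cos λ, cos φ sin λ, sin φ).
The central angle between the endpoints is δ = arccos(p₁·p₂) ≈ 2.234 rad (128.0°). The total great-circle distance is δ·R ≈ 2.234 × 6371 ≈ 14236 km, so the target fraction is f = 10000/14236 ≈ 0.702.
Interpolate at f ≈ 0.702 with slerp weights a = sin((1−f)δ)/sin δ ≈ 0.783, b = sin(fδ)/sin δ ≈ 1.269.
p = a·p₁ + b·p₂ ≈ (-0.450, 0.545, 0.708); φ = arcsin(p_z) ≈ 45.06°, λ = atan2(p_y, p_x) ≈ 129.52°.

≈ 45°N, 130°E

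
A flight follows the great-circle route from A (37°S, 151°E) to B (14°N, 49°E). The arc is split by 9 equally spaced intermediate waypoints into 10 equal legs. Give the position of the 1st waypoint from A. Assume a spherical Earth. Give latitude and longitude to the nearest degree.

≈ (35°S, 138°E)

Write both endpoints as unit vectors p₁, p₂ with components (cos φ cos λ, cos φ sin λ, sin φ).
The central angle between the endpoints is δ = arccos(p₁·p₂) ≈ 1.883 rad (107.9°).
Interpolate at f = 1/10 with slerp weights a = sin((1−f)δ)/sin δ ≈ 1.043, b = sin(fδ)/sin δ ≈ 0.197.
p = a·p₁ + b·p₂ ≈ (-0.603, 0.548, -0.580); φ = arcsin(p_z) ≈ -35.44°, λ = atan2(p_y, p_x) ≈ 137.76°.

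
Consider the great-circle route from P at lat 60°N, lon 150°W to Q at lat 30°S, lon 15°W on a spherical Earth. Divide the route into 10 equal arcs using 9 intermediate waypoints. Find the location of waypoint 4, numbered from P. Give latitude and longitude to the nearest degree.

Write both endpoints as unit vectors p₁, p₂ with components (cos φ cos λ, cos φ sin λ, sin φ).
The central angle between the endpoints is δ = arccos(p₁·p₂) ≈ 2.403 rad (137.7°).
Interpolate at f = 4/10 with slerp weights a = sin((1−f)δ)/sin δ ≈ 1.472, b = sin(fδ)/sin δ ≈ 1.217.
p = a·p₁ + b·p₂ ≈ (0.381, -0.641, 0.667); φ = arcsin(p_z) ≈ 41.80°, λ = atan2(p_y, p_x) ≈ -59.29°.

≈ lat 42°N, lon 59°W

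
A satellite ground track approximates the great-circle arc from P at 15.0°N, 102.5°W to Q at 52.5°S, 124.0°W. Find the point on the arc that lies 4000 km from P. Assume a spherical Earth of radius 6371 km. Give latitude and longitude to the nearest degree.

≈ 20°S, 111°W

The haversine formula gives a central angle δ ≈ 1.222 rad (70.0°) between the endpoints. The total great-circle distance is δ·R ≈ 1.222 × 6371 ≈ 7785 km, so the target fraction is f = 4000/7785 ≈ 0.514.
Interpolate at f ≈ 0.514 with slerp weights a = sin((1−f)δ)/sin δ ≈ 0.596, b = sin(fδ)/sin δ ≈ 0.625.
p = a·p₁ + b·p₂ ≈ (-0.337, -0.877, -0.342); φ = arcsin(p_z) ≈ -19.98°, λ = atan2(p_y, p_x) ≈ -111.03°.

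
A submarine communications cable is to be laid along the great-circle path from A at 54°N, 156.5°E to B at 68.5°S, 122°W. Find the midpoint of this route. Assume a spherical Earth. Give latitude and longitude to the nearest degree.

≈ 9°S, 174°W

Convert each endpoint to a unit vector on the sphere (x = cos φ cos λ, y = cos φ sin λ, z = sin φ).
The central angle between the endpoints is δ = arccos(p₁·p₂) ≈ 2.376 rad (136.1°).
Interpolate at f = 1/2 with slerp weights a = sin((1−f)δ)/sin δ ≈ 1.338, b = sin(fδ)/sin δ ≈ 1.338.
p = a·p₁ + b·p₂ ≈ (-0.981, -0.102, -0.162); φ = arcsin(p_z) ≈ -9.35°, λ = atan2(p_y, p_x) ≈ -174.05°.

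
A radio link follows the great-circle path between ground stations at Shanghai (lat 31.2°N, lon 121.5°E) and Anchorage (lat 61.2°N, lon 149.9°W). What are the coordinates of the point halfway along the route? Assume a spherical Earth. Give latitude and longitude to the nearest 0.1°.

≈ lat 54.6°N, lon 150.5°E

Convert each endpoint to a unit vector on the sphere (x = cos φ cos λ, y = cos φ sin λ, z = sin φ).
The central angle between the endpoints is δ = arccos(p₁·p₂) ≈ 1.088 rad (62.4°).
Interpolate at f = 1/2 with slerp weights a = sin((1−f)δ)/sin δ ≈ 0.584, b = sin(fδ)/sin δ ≈ 0.584.
p = a·p₁ + b·p₂ ≈ (-0.505, 0.285, 0.815); φ = arcsin(p_z) ≈ 54.57°, λ = atan2(p_y, p_x) ≈ 150.55°.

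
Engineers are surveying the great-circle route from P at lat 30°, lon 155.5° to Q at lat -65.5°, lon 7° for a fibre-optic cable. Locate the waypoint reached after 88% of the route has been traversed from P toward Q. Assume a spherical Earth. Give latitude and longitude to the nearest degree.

Convert each endpoint to a unit vector on the sphere (x = cos φ cos λ, y = cos φ sin λ, z = sin φ).
The central angle between the endpoints is δ = arccos(p₁·p₂) ≈ 2.436 rad (139.6°).
Interpolate at f = 0.88 with slerp weights a = sin((1−f)δ)/sin δ ≈ 0.444, b = sin(fδ)/sin δ ≈ 1.296.
p = a·p₁ + b·p₂ ≈ (0.183, 0.225, -0.957); φ = arcsin(p_z) ≈ -73.13°, λ = atan2(p_y, p_x) ≈ 50.86°.

≈ lat -73°, lon 51°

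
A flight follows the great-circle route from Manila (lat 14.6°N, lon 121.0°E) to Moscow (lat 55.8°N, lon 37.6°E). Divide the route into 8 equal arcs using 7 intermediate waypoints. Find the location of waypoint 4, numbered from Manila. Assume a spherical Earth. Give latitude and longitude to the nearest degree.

From cos δ = sin φ₁ sin φ₂ + cos φ₁ cos φ₂ cos Δλ, the central angle is δ ≈ 1.296 rad (74.3°).
Interpolate at f = 4/8 with slerp weights a = sin((1−f)δ)/sin δ ≈ 0.627, b = sin(fδ)/sin δ ≈ 0.627.
p = a·p₁ + b·p₂ ≈ (-0.033, 0.735, 0.677); φ = arcsin(p_z) ≈ 42.60°, λ = atan2(p_y, p_x) ≈ 92.59°.

≈ lat 43°N, lon 93°E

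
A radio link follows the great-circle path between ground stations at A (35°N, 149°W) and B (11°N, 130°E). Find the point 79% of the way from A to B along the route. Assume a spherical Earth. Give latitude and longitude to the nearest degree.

Write both endpoints as unit vectors p₁, p₂ with components (cos φ cos λ, cos φ sin λ, sin φ).
The central angle between the endpoints is δ = arccos(p₁·p₂) ≈ 1.333 rad (76.4°).
Interpolate at f = 0.79 with slerp weights a = sin((1−f)δ)/sin δ ≈ 0.284, b = sin(fδ)/sin δ ≈ 0.894.
p = a·p₁ + b·p₂ ≈ (-0.764, 0.552, 0.334); φ = arcsin(p_z) ≈ 19.49°, λ = atan2(p_y, p_x) ≈ 144.12°.

≈ (19°N, 144°E)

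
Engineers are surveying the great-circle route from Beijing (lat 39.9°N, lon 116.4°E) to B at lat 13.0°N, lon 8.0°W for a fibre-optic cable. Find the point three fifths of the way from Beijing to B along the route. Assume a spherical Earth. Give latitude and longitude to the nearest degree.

From cos δ = sin φ₁ sin φ₂ + cos φ₁ cos φ₂ cos Δλ, the central angle is δ ≈ 1.853 rad (106.1°).
Interpolate at f = 3/5 with slerp weights a = sin((1−f)δ)/sin δ ≈ 0.703, b = sin(fδ)/sin δ ≈ 0.933.
p = a·p₁ + b·p₂ ≈ (0.661, 0.356, 0.661); φ = arcsin(p_z) ≈ 41.35°, λ = atan2(p_y, p_x) ≈ 28.34°.

≈ lat 41°N, lon 28°E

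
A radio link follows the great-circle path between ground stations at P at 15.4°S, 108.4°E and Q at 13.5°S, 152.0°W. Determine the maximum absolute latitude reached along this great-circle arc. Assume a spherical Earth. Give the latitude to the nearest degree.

The great circle lies in the plane with unit normal n̂ = (p₁ × p₂)/|p₁ × p₂|.
Here n̂_z ≈ +0.928; the vertex latitude is φ_max = arccos|n̂_z| ≈ 21.8°.
Check via Clairaut: cos φ_max = |cos φ₁| · sin C = cos(15.4°)·sin(105.6°) ≈ 0.928, again giving ≈ 21.8°.

≈ 22°S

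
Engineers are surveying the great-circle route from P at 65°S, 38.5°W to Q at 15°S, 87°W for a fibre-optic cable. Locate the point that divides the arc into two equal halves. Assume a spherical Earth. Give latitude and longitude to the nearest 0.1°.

≈ 42.2°S, 72.7°W

Write both endpoints as unit vectors p₁, p₂ with components (cos φ cos λ, cos φ sin λ, sin φ).
The central angle between the endpoints is δ = arccos(p₁·p₂) ≈ 1.041 rad (59.7°).
Interpolate at f = 1/2 with slerp weights a = sin((1−f)δ)/sin δ ≈ 0.576, b = sin(fδ)/sin δ ≈ 0.576.
p = a·p₁ + b·p₂ ≈ (0.220, -0.708, -0.672); φ = arcsin(p_z) ≈ -42.19°, λ = atan2(p_y, p_x) ≈ -72.75°.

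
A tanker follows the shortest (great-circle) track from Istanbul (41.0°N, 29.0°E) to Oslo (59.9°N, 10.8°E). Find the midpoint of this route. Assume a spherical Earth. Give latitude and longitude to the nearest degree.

≈ 51°N, 22°E

Convert each endpoint to a unit vector on the sphere (x = cos φ cos λ, y = cos φ sin λ, z = sin φ).
The central angle between the endpoints is δ = arccos(p₁·p₂) ≈ 0.384 rad (22.0°).
Interpolate at f = 1/2 with slerp weights a = sin((1−f)δ)/sin δ ≈ 0.509, b = sin(fδ)/sin δ ≈ 0.509.
p = a·p₁ + b·p₂ ≈ (0.587, 0.234, 0.775); φ = arcsin(p_z) ≈ 50.79°, λ = atan2(p_y, p_x) ≈ 21.75°.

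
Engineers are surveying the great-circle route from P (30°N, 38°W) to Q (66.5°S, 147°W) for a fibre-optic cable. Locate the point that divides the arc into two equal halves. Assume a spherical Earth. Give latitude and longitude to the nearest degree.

Write both endpoints as unit vectors p₁, p₂ with components (cos φ cos λ, cos φ sin λ, sin φ).
The central angle between the endpoints is δ = arccos(p₁·p₂) ≈ 2.178 rad (124.8°).
Interpolate at f = 1/2 with slerp weights a = sin((1−f)δ)/sin δ ≈ 1.080, b = sin(fδ)/sin δ ≈ 1.080.
p = a·p₁ + b·p₂ ≈ (0.376, -0.810, -0.450); φ = arcsin(p_z) ≈ -26.76°, λ = atan2(p_y, p_x) ≈ -65.12°.

≈ (27°S, 65°W)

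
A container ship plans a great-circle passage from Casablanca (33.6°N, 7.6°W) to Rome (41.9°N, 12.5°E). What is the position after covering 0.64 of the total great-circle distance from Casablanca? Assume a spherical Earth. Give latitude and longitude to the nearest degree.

The haversine formula gives a central angle δ ≈ 0.312 rad (17.9°) between the endpoints.
Interpolate at f = 0.64 with slerp weights a = sin((1−f)δ)/sin δ ≈ 0.365, b = sin(fδ)/sin δ ≈ 0.646.
p = a·p₁ + b·p₂ ≈ (0.771, 0.064, 0.634); φ = arcsin(p_z) ≈ 39.32°, λ = atan2(p_y, p_x) ≈ 4.74°.

≈ 39°N, 5°E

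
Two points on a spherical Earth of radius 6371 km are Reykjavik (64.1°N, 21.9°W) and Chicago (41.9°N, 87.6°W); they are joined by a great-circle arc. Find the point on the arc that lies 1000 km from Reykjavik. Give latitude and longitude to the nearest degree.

Write both endpoints as unit vectors p₁, p₂ with components (cos φ cos λ, cos φ sin λ, sin φ).
The central angle between the endpoints is δ = arccos(p₁·p₂) ≈ 0.746 rad (42.7°). The total great-circle distance is δ·R ≈ 0.746 × 6371 ≈ 4752 km, so the target fraction is f = 1000/4752 ≈ 0.210.
Interpolate at f ≈ 0.210 with slerp weights a = sin((1−f)δ)/sin δ ≈ 0.818, b = sin(fδ)/sin δ ≈ 0.230.
p = a·p₁ + b·p₂ ≈ (0.339, -0.305, 0.890); φ = arcsin(p_z) ≈ 62.89°, λ = atan2(p_y, p_x) ≈ -41.95°.

≈ 63°N, 42°W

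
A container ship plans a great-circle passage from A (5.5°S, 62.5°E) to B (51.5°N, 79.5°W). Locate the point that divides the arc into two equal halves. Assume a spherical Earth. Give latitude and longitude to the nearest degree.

From cos δ = sin φ₁ sin φ₂ + cos φ₁ cos φ₂ cos Δλ, the central angle is δ ≈ 2.169 rad (124.3°).
Interpolate at f = 1/2 with slerp weights a = sin((1−f)δ)/sin δ ≈ 1.070, b = sin(fδ)/sin δ ≈ 1.070.
p = a·p₁ + b·p₂ ≈ (0.613, 0.290, 0.735); φ = arcsin(p_z) ≈ 47.29°, λ = atan2(p_y, p_x) ≈ 25.30°.

≈ (47°N, 25°E)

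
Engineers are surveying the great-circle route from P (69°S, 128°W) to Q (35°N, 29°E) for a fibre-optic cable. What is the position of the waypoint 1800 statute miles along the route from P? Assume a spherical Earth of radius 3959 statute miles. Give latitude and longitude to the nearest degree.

The haversine formula gives a central angle δ ≈ 2.508 rad (143.7°) between the endpoints. The total great-circle distance is δ·R ≈ 2.508 × 3959 ≈ 9928 mi, so the target fraction is f = 1800/9928 ≈ 0.181.
Interpolate at f ≈ 0.181 with slerp weights a = sin((1−f)δ)/sin δ ≈ 1.496, b = sin(fδ)/sin δ ≈ 0.741.
p = a·p₁ + b·p₂ ≈ (0.201, -0.128, -0.971); φ = arcsin(p_z) ≈ -76.21°, λ = atan2(p_y, p_x) ≈ -32.46°.

≈ (76°S, 32°W)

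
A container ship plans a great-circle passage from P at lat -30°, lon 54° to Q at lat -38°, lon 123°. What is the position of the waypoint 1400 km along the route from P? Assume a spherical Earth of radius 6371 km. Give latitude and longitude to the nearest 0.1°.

The haversine formula gives a central angle δ ≈ 0.986 rad (56.5°) between the endpoints. The total great-circle distance is δ·R ≈ 0.986 × 6371 ≈ 6279 km, so the target fraction is f = 1400/6279 ≈ 0.223.
Interpolate at f ≈ 0.223 with slerp weights a = sin((1−f)δ)/sin δ ≈ 0.832, b = sin(fδ)/sin δ ≈ 0.261.
p = a·p₁ + b·p₂ ≈ (0.311, 0.755, -0.577); φ = arcsin(p_z) ≈ -35.22°, λ = atan2(p_y, p_x) ≈ 67.62°.

≈ lat -35.2°, lon 67.6°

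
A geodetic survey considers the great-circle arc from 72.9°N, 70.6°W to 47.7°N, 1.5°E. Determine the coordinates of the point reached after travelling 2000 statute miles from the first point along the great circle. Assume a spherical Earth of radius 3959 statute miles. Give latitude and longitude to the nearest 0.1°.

Convert each endpoint to a unit vector on the sphere (x = cos φ cos λ, y = cos φ sin λ, z = sin φ).
The central angle between the endpoints is δ = arccos(p₁·p₂) ≈ 0.695 rad (39.8°). The total great-circle distance is δ·R ≈ 0.695 × 3959 ≈ 2753 mi, so the target fraction is f = 2000/2753 ≈ 0.726.
Interpolate at f ≈ 0.726 with slerp weights a = sin((1−f)δ)/sin δ ≈ 0.295, b = sin(fδ)/sin δ ≈ 0.755.
p = a·p₁ + b·p₂ ≈ (0.537, -0.069, 0.841); φ = arcsin(p_z) ≈ 57.22°, λ = atan2(p_y, p_x) ≈ -7.28°.

≈ 57.2°N, 7.3°W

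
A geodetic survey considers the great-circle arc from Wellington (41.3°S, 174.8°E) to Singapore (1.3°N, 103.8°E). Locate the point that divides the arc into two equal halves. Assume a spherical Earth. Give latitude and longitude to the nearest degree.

≈ 24°S, 134°E

The haversine formula gives a central angle δ ≈ 1.339 rad (76.7°) between the endpoints.
Interpolate at f = 1/2 with slerp weights a = sin((1−f)δ)/sin δ ≈ 0.638, b = sin(fδ)/sin δ ≈ 0.638.
p = a·p₁ + b·p₂ ≈ (-0.629, 0.663, -0.406); φ = arcsin(p_z) ≈ -23.98°, λ = atan2(p_y, p_x) ≈ 133.52°.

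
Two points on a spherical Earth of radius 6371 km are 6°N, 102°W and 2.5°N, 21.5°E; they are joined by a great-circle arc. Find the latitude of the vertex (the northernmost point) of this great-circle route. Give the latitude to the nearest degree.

≈ 9°N

The great circle lies in the plane with unit normal n̂ = (p₁ × p₂)/|p₁ × p₂|.
Here n̂_z ≈ +0.987; the vertex latitude is φ_max = arccos|n̂_z| ≈ 9.1°.
Check via Clairaut: cos φ_max = |cos φ₁| · sin C = cos(6.0°)·sin(83.1°) ≈ 0.987, again giving ≈ 9.1°.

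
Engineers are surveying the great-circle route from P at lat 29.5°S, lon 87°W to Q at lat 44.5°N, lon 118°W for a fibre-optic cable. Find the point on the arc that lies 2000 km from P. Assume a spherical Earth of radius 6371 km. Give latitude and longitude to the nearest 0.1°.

Write both endpoints as unit vectors p₁, p₂ with components (cos φ cos λ, cos φ sin λ, sin φ).
The central angle between the endpoints is δ = arccos(p₁·p₂) ≈ 1.383 rad (79.2°). The total great-circle distance is δ·R ≈ 1.383 × 6371 ≈ 8809 km, so the target fraction is f = 2000/8809 ≈ 0.227.
Interpolate at f ≈ 0.227 with slerp weights a = sin((1−f)δ)/sin δ ≈ 0.892, b = sin(fδ)/sin δ ≈ 0.314.
p = a·p₁ + b·p₂ ≈ (-0.065, -0.974, -0.219); φ = arcsin(p_z) ≈ -12.66°, λ = atan2(p_y, p_x) ≈ -93.80°.

≈ lat 12.7°S, lon 93.8°W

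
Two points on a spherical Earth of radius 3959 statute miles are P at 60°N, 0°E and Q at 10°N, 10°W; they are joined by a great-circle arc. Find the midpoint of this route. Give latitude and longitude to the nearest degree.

≈ 35°N, 7°W

The haversine formula gives a central angle δ ≈ 0.882 rad (50.6°) between the endpoints.
Interpolate at f = 1/2 with slerp weights a = sin((1−f)δ)/sin δ ≈ 0.553, b = sin(fδ)/sin δ ≈ 0.553.
p = a·p₁ + b·p₂ ≈ (0.813, -0.095, 0.575); φ = arcsin(p_z) ≈ 35.09°, λ = atan2(p_y, p_x) ≈ -6.64°.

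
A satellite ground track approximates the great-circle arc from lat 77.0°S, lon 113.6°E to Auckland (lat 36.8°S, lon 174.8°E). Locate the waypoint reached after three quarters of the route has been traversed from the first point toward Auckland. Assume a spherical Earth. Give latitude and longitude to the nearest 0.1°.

From cos δ = sin φ₁ sin φ₂ + cos φ₁ cos φ₂ cos Δλ, the central angle is δ ≈ 0.836 rad (47.9°).
Interpolate at f = 3/4 with slerp weights a = sin((1−f)δ)/sin δ ≈ 0.280, b = sin(fδ)/sin δ ≈ 0.791.
p = a·p₁ + b·p₂ ≈ (-0.656, 0.115, -0.746); φ = arcsin(p_z) ≈ -48.26°, λ = atan2(p_y, p_x) ≈ 170.05°.

≈ lat 48.3°S, lon 170.1°E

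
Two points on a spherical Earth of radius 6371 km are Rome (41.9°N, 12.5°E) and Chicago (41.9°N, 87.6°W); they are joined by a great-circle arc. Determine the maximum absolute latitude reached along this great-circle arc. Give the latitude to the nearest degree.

The great circle lies in the plane with unit normal n̂ = (p₁ × p₂)/|p₁ × p₂|.
Here n̂_z ≈ -0.582; the vertex latitude is φ_max = arccos|n̂_z| ≈ 54.4°.
Check via Clairaut: cos φ_max = |cos φ₁| · sin C = cos(41.9°)·sin(51.4°) ≈ 0.582, again giving ≈ 54.4°.

≈ 54°N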